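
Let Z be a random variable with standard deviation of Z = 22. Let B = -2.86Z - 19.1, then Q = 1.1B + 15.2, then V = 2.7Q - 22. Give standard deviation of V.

standard deviation of B = |-2.86|·22 = 62.92.
standard deviation of Q = |1.1|·62.92 = 69.212.
standard deviation of V = |2.7|·69.212 = 186.8724.

standard deviation of V = 186.8724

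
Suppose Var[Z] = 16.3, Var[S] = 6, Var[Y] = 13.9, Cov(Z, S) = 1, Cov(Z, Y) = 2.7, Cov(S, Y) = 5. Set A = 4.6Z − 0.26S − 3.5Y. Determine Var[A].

Var[A] = 435.3566

Var[A] = a²·Var[Z] + b²·Var[S] + c²·Var[Y] + 2ab·Cov(Z, S) + 2ac·Cov(Z, Y) + 2bc·Cov(S, Y), with a = 4.6, b = -0.26, c = -3.5.
= 344.908 + 0.4056 + 170.275 + (-2.392) + (-86.94) + 9.1
= 435.3566.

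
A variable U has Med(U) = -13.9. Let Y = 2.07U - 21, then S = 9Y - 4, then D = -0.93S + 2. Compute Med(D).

Med(D) = 422.32001

Med(Y) = 2.07·(-13.9) + (-21) = -49.773.
Med(S) = 9·(-49.773) + (-4) = -451.957.
Med(D) = (-0.93)·(-451.957) + 2 = 422.32001.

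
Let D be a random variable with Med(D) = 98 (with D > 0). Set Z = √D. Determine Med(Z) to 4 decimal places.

Med(Z) = 9.8995

√D is monotone on this domain, so Med(Z) = √(98) ≈ 9.8995.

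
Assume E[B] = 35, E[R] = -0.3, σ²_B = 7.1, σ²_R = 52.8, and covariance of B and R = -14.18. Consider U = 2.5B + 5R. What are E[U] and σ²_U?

E[U] = 86, σ²_U = 1009.875

E[U] = 2.5·E[B] + 5·E[R] = 2.5·35 + 5·(-0.3) = 86.
σ²_U = a²·σ²_B + b²·σ²_R + 2ab·covariance of B and R with a = 2.5, b = 5.
= 2.5²·7.1 + 5²·52.8 + 2·2.5·5·(-14.18)
= 44.375 + 1320 + (-354.5) = 1009.875.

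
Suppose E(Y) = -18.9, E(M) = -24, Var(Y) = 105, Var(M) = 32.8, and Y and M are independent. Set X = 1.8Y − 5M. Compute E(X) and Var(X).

E(X) = 85.98, Var(X) = 1160.2

E(X) = 1.8·E(Y) + (-5)·E(M) = 1.8·(-18.9) + (-5)·(-24) = 85.98.
Var(X) = a²·Var(Y) + b²·Var(M) + 2ab·covariance of Y and M with a = 1.8, b = -5.
Independence gives covariance of Y and M = 0.
= 1.8²·105 + (-5)²·32.8 + 2·1.8·(-5)·0
= 340.2 + 820 + 0 = 1160.2.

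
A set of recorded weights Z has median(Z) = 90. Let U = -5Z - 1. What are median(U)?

A linear map preserves order up to sign, so median(U) = a·median(Z) + b = (-5)·90 + (-1) = -451.

median(U) = -451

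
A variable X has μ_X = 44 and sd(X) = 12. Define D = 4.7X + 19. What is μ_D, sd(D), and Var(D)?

μ_D = 225.8, sd(D) = 56.4, Var(D) = 3180.96

D = 4.7X + 19 is linear with a = 4.7, b = 19.
μ_D = a·μ_X + b = 4.7·44 + 19 = 225.8.
sd(D) = |a|·sd(X) = |4.7|·12 = 56.4.
Var(X) = 12² = 144.
Var(D) = a²·Var(X) = 4.7²·144 = 3180.96 (the additive constant 19 does not affect variance).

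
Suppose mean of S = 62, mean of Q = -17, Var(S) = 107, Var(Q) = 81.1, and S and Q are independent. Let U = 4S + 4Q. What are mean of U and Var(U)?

mean of U = 4·mean of S + 4·mean of Q = 4·62 + 4·(-17) = 180.
Var(U) = a²·Var(S) + b²·Var(Q) + 2ab·Cov[S, Q] with a = 4, b = 4.
Independence gives Cov[S, Q] = 0.
= 4²·107 + 4²·81.1 + 2·4·4·0
= 1712 + 1297.6 + 0 = 3009.6.

mean of U = 180, Var(U) = 3009.6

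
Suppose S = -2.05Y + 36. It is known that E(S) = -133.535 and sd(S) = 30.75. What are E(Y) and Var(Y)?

E(Y) = 82.7, Var(Y) = 225

From S = -2.05Y + 36: E(S) = a·E(Y) + b, so E(Y) = (E(S) − b)/a = (-133.535 − 36)/(-2.05) = 82.7.
Var(S) = 30.75² = 945.5625.
Var(S) = a²·Var(Y), so Var(Y) = 945.5625/(-2.05)² = 225.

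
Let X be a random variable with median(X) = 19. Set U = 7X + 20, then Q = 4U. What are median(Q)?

median(Q) = 612

median(U) = 7·19 + 20 = 153.
median(Q) = 4·153 = 612.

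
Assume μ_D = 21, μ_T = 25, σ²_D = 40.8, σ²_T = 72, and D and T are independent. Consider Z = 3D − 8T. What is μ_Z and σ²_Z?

μ_Z = 3·μ_D + (-8)·μ_T = 3·21 + (-8)·25 = -137.
σ²_Z = a²·σ²_D + b²·σ²_T + 2ab·Cov[D, T] with a = 3, b = -8.
Independence gives Cov[D, T] = 0.
= 3²·40.8 + (-8)²·72 + 2·3·(-8)·0
= 367.2 + 4608 + 0 = 4975.2.

μ_Z = -137, σ²_Z = 4975.2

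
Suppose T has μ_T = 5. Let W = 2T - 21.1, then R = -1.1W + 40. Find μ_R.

μ_R = 52.21

μ_W = 2·5 + (-21.1) = -11.1.
μ_R = (-1.1)·(-11.1) + 40 = 52.21.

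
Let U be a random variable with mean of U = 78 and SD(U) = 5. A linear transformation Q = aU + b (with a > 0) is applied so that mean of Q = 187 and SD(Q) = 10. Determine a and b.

a = 2, b = 31

SD(Q) = a·SD(U) (a > 0), so a = 10/5 = 2.
mean of Q = a·mean of U + b, so b = 187 − 2·78 = 31.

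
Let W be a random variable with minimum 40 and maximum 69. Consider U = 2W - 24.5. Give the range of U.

Range(U) = 58

Range of W = 69 − 40 = 29.
Range(U) = |a|·Range(W) = |2|·29 = 58.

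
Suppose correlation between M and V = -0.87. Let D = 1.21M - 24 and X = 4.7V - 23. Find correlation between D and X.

Linear rescalings preserve correlation up to sign; here the slopes 1.21 and 4.7 have the same sign, so correlation between D and X = correlation between M and V = -0.87.

correlation between D and X = -0.87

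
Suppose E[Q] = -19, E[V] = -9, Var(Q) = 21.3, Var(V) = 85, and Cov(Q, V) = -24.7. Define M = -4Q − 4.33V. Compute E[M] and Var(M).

E[M] = 114.97, Var(M) = 1078.8485

E[M] = (-4)·E[Q] + (-4.33)·E[V] = (-4)·(-19) + (-4.33)·(-9) = 114.97.
Var(M) = a²·Var(Q) + b²·Var(V) + 2ab·Cov(Q, V) with a = -4, b = -4.33.
= (-4)²·21.3 + (-4.33)²·85 + 2·(-4)·(-4.33)·(-24.7)
= 340.8 + 1593.6565 + (-855.608) = 1078.8485.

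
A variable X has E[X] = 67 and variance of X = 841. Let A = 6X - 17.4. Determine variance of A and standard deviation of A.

A = 6X - 17.4 is linear with a = 6, b = -17.4.
variance of A = a²·variance of X = 6²·841 = 30276 (the additive constant -17.4 does not affect variance).
standard deviation of X = √841 = 29.
standard deviation of A = |a|·standard deviation of X = |6|·29 = 174.

variance of A = 30276, standard deviation of A = 174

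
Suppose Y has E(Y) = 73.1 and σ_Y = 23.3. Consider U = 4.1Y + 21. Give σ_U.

U = 4.1Y + 21 is linear with a = 4.1, b = 21.
σ_U = |a|·σ_Y = |4.1|·23.3 = 95.53.

σ_U = 95.53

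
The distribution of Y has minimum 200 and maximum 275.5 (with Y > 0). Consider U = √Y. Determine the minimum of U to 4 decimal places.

√Y is increasing on this domain, so min(U) comes from min(Y) = 200: min(U) = √(200) ≈ 14.1421.

min(U) = 14.1421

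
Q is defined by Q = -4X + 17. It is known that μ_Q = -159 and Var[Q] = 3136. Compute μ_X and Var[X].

From Q = -4X + 17: μ_Q = a·μ_X + b, so μ_X = (μ_Q − b)/a = (-159 − 17)/(-4) = 44.
Var[Q] = a²·Var[X], so Var[X] = 3136/(-4)² = 196.

μ_X = 44, Var[X] = 196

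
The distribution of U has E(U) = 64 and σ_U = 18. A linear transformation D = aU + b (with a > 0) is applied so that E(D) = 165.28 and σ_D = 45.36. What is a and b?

a = 2.52, b = 4

σ_D = a·σ_U (a > 0), so a = 45.36/18 = 2.52.
E(D) = a·E(U) + b, so b = 165.28 − 2.52·64 = 4.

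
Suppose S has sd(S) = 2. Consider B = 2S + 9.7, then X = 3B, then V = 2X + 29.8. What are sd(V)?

sd(V) = 24

sd(B) = |2|·2 = 4.
sd(X) = |3|·4 = 12.
sd(V) = |2|·12 = 24.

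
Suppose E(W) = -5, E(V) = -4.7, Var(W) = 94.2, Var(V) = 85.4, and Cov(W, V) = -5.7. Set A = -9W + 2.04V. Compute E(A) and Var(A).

E(A) = (-9)·E(W) + 2.04·E(V) = (-9)·(-5) + 2.04·(-4.7) = 35.412.
Var(A) = a²·Var(W) + b²·Var(V) + 2ab·Cov(W, V) with a = -9, b = 2.04.
= (-9)²·94.2 + 2.04²·85.4 + 2·(-9)·2.04·(-5.7)
= 7630.2 + 355.40064 + 209.304 = 8194.90464.

E(A) = 35.412, Var(A) = 8194.90464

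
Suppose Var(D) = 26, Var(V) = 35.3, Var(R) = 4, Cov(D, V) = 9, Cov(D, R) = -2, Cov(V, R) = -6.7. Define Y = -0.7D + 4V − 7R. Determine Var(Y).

Var(Y) = a²·Var(D) + b²·Var(V) + c²·Var(R) + 2ab·Cov(D, V) + 2ac·Cov(D, R) + 2bc·Cov(V, R), with a = -0.7, b = 4, c = -7.
= 12.74 + 564.8 + 196 + (-50.4) + (-19.6) + 375.2
= 1078.74.

Var(Y) = 1078.74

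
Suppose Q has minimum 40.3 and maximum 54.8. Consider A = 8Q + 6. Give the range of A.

Range(A) = 116

Range of Q = 54.8 − 40.3 = 14.5.
Range(A) = |a|·Range(Q) = |8|·14.5 = 116.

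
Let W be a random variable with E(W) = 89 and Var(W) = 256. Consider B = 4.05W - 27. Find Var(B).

B = 4.05W - 27 is linear with a = 4.05, b = -27.
Var(B) = a²·Var(W) = 4.05²·256 = 4199.04 (the additive constant -27 does not affect variance).

Var(B) = 4199.04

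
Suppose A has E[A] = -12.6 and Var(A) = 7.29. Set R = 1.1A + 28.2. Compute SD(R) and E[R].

R = 1.1A + 28.2 is linear with a = 1.1, b = 28.2.
SD(A) = √7.29 = 2.7.
SD(R) = |a|·SD(A) = |1.1|·2.7 = 2.97.
E[R] = a·E[A] + b = 1.1·(-12.6) + 28.2 = 14.34.

SD(R) = 2.97, E[R] = 14.34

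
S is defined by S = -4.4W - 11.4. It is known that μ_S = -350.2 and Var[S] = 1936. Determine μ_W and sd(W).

μ_W = 77, sd(W) = 10

From S = -4.4W - 11.4: μ_S = a·μ_W + b, so μ_W = (μ_S − b)/a = (-350.2 − (-11.4))/(-4.4) = 77.
sd(S) = √1936 = 44.
sd(S) = |a|·sd(W), so sd(W) = 44/|-4.4| = 10.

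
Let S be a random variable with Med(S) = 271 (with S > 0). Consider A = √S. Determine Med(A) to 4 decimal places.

Med(A) = 16.4621

√S is monotone on this domain, so Med(A) = √(271) ≈ 16.4621.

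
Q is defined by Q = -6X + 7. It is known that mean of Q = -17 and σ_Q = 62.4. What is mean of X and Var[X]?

From Q = -6X + 7: mean of Q = a·mean of X + b, so mean of X = (mean of Q − b)/a = (-17 − 7)/(-6) = 4.
Var[Q] = 62.4² = 3893.76.
Var[Q] = a²·Var[X], so Var[X] = 3893.76/(-6)² = 108.16.

mean of X = 4, Var[X] = 108.16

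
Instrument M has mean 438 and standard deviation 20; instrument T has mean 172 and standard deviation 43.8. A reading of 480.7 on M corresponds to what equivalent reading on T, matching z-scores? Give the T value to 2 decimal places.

T = 265.51

z = (480.7 − 438)/20 = 2.135.
T = 172 + z·43.8 = 172 + (480.7 − 438)·43.8/20 ≈ 265.51.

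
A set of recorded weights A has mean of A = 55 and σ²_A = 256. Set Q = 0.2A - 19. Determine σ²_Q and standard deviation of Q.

Q = 0.2A - 19 is linear with a = 0.2, b = -19.
σ²_Q = a²·σ²_A = 0.2²·256 = 10.24 (the additive constant -19 does not affect variance).
standard deviation of A = √256 = 16.
standard deviation of Q = |a|·standard deviation of A = |0.2|·16 = 3.2.

σ²_Q = 10.24, standard deviation of Q = 3.2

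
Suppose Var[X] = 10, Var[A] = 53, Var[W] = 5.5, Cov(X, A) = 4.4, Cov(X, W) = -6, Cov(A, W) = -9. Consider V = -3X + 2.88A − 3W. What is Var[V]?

Var[V] = a²·Var[X] + b²·Var[A] + c²·Var[W] + 2ab·Cov(X, A) + 2ac·Cov(X, W) + 2bc·Cov(A, W), with a = -3, b = 2.88, c = -3.
= 90 + 439.6032 + 49.5 + (-76.032) + (-108) + 155.52
= 550.5912.

Var[V] = 550.5912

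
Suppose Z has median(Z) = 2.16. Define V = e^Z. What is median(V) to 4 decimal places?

e^Z is monotone on this domain, so median(V) = exp(2.16) ≈ 8.6711.

median(V) = 8.6711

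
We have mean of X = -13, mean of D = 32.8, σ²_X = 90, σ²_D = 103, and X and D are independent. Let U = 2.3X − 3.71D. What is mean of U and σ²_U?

mean of U = -151.588, σ²_U = 1893.8023

mean of U = 2.3·mean of X + (-3.71)·mean of D = 2.3·(-13) + (-3.71)·32.8 = -151.588.
σ²_U = a²·σ²_X + b²·σ²_D + 2ab·covariance of X and D with a = 2.3, b = -3.71.
Independence gives covariance of X and D = 0.
= 2.3²·90 + (-3.71)²·103 + 2·2.3·(-3.71)·0
= 476.1 + 1417.7023 + 0 = 1893.8023.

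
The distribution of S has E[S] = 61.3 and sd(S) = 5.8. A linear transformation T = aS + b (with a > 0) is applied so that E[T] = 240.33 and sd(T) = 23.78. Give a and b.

sd(T) = a·sd(S) (a > 0), so a = 23.78/5.8 = 4.1.
E[T] = a·E[S] + b, so b = 240.33 − 4.1·61.3 = -11.

a = 4.1, b = -11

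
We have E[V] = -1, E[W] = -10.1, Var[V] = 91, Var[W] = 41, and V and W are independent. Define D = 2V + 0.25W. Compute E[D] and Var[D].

E[D] = -4.525, Var[D] = 366.5625

E[D] = 2·E[V] + 0.25·E[W] = 2·(-1) + 0.25·(-10.1) = -4.525.
Var[D] = a²·Var[V] + b²·Var[W] + 2ab·Cov(V, W) with a = 2, b = 0.25.
Independence gives Cov(V, W) = 0.
= 2²·91 + 0.25²·41 + 2·2·0.25·0
= 364 + 2.5625 + 0 = 366.5625.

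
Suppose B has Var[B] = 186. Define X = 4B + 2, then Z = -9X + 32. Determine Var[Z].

Var[Z] = 241056

Var[X] = 4²·186 = 2976.
Var[Z] = (-9)²·2976 = 241056.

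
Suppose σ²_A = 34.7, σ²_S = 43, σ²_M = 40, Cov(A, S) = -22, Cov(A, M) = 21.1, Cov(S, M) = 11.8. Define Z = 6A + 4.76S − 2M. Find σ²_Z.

σ²_Z = 395.7648

σ²_Z = a²·σ²_A + b²·σ²_S + c²·σ²_M + 2ab·Cov(A, S) + 2ac·Cov(A, M) + 2bc·Cov(S, M), with a = 6, b = 4.76, c = -2.
= 1249.2 + 974.2768 + 160 + (-1256.64) + (-506.4) + (-224.672)
= 395.7648.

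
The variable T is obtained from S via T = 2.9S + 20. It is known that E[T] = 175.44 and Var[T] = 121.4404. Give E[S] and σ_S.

E[S] = 53.6, σ_S = 3.8

From T = 2.9S + 20: E[T] = a·E[S] + b, so E[S] = (E[T] − b)/a = (175.44 − 20)/2.9 = 53.6.
σ_T = √121.4404 = 11.02.
σ_T = |a|·σ_S, so σ_S = 11.02/|2.9| = 3.8.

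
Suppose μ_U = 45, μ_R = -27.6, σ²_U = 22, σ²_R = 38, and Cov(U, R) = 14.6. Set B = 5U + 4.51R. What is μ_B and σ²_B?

μ_B = 100.524, σ²_B = 1981.3838

μ_B = 5·μ_U + 4.51·μ_R = 5·45 + 4.51·(-27.6) = 100.524.
σ²_B = a²·σ²_U + b²·σ²_R + 2ab·Cov(U, R) with a = 5, b = 4.51.
= 5²·22 + 4.51²·38 + 2·5·4.51·14.6
= 550 + 772.9238 + 658.46 = 1981.3838.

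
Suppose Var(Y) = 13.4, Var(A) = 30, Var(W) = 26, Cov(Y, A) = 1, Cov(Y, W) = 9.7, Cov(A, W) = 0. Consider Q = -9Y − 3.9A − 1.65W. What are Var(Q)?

Var(Q) = 1970.775

Var(Q) = a²·Var(Y) + b²·Var(A) + c²·Var(W) + 2ab·Cov(Y, A) + 2ac·Cov(Y, W) + 2bc·Cov(A, W), with a = -9, b = -3.9, c = -1.65.
= 1085.4 + 456.3 + 70.785 + 70.2 + 288.09 + 0
= 1970.775.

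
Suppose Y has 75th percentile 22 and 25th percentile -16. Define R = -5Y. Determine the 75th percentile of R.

Since a = -5 < 0 the transformation is decreasing, reversing order: the 75th percentile of R corresponds to the 25th percentile of Y.
So P_{75}(R) = a·P_{25}(Y) + b = (-5)·(-16) = 80.

75th percentile of R = 80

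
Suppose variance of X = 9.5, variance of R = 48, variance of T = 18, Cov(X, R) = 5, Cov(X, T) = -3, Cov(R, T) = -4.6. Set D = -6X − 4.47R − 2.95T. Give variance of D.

variance of D = 1498.4124

variance of D = a²·variance of X + b²·variance of R + c²·variance of T + 2ab·Cov(X, R) + 2ac·Cov(X, T) + 2bc·Cov(R, T), with a = -6, b = -4.47, c = -2.95.
= 342 + 959.0832 + 156.645 + 268.2 + (-106.2) + (-121.3158)
= 1498.4124.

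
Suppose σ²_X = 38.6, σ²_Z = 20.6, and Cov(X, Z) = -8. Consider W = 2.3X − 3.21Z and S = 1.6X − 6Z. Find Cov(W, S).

By bilinearity, Cov(W, S) = ac·σ²_X + bd·σ²_Z + (ad+bc)·Cov(X, Z), with a=2.3, b=-3.21, c=1.6, d=-6.
ac·σ²_X = 2.3·1.6·38.6 = 142.048
bd·σ²_Z = (-3.21)·(-6)·20.6 = 396.756
(ad+bc)·Cov(X, Z) = (-18.936)·(-8) = 151.488
Cov(W, S) = 142.048 + 396.756 + 151.488 = 690.292.

Cov(W, S) = 690.292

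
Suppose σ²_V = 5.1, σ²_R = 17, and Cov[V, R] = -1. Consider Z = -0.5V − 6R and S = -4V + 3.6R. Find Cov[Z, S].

Cov[Z, S] = -379.2

By bilinearity, Cov[Z, S] = ac·σ²_V + bd·σ²_R + (ad+bc)·Cov[V, R], with a=-0.5, b=-6, c=-4, d=3.6.
ac·σ²_V = (-0.5)·(-4)·5.1 = 10.2
bd·σ²_R = (-6)·3.6·17 = -367.2
(ad+bc)·Cov[V, R] = (22.2)·(-1) = -22.2
Cov[Z, S] = 10.2 + (-367.2) + (-22.2) = -379.2.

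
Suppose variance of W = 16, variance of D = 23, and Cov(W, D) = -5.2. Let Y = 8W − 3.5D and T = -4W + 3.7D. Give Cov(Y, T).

Cov(Y, T) = -1036.57

By bilinearity, Cov(Y, T) = ac·variance of W + bd·variance of D + (ad+bc)·Cov(W, D), with a=8, b=-3.5, c=-4, d=3.7.
ac·variance of W = 8·(-4)·16 = -512
bd·variance of D = (-3.5)·3.7·23 = -297.85
(ad+bc)·Cov(W, D) = (43.6)·(-5.2) = -226.72
Cov(Y, T) = -512 + (-297.85) + (-226.72) = -1036.57.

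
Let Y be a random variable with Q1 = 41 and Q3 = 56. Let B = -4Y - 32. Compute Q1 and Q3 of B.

a = -4 < 0 reverses order: Q1(B) comes from Q3(Y), Q3(B) from Q1(Y).
Q1(B) = (-4)·56 + (-32) = -256; Q3(B) = (-4)·41 + (-32) = -196.

Q1(B) = -256, Q3(B) = -196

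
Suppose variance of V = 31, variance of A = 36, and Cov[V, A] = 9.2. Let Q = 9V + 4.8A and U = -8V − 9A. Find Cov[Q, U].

By bilinearity, Cov[Q, U] = ac·variance of V + bd·variance of A + (ad+bc)·Cov[V, A], with a=9, b=4.8, c=-8, d=-9.
ac·variance of V = 9·(-8)·31 = -2232
bd·variance of A = 4.8·(-9)·36 = -1555.2
(ad+bc)·Cov[V, A] = (-119.4)·9.2 = -1098.48
Cov[Q, U] = -2232 + (-1555.2) + (-1098.48) = -4885.68.

Cov[Q, U] = -4885.68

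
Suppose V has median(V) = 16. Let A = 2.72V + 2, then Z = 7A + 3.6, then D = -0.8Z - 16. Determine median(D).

median(A) = 2.72·16 + 2 = 45.52.
median(Z) = 7·45.52 + 3.6 = 322.24.
median(D) = (-0.8)·322.24 + (-16) = -273.792.

median(D) = -273.792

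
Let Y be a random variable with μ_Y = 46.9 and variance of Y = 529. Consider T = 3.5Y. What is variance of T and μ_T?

T = 3.5Y is linear with a = 3.5, b = 0.
variance of T = a²·variance of Y = 3.5²·529 = 6480.25.
μ_T = a·μ_Y + b = 3.5·46.9 = 164.15.

variance of T = 6480.25, μ_T = 164.15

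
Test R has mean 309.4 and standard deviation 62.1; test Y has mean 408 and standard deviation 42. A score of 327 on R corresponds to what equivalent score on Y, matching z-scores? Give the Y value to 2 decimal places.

z = (327 − 309.4)/62.1 ≈ 0.2834.
Y = 408 + z·42 = 408 + (327 − 309.4)·42/62.1 ≈ 419.90.

Y = 419.90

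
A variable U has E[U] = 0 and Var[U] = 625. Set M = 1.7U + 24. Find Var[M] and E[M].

M = 1.7U + 24 is linear with a = 1.7, b = 24.
Var[M] = a²·Var[U] = 1.7²·625 = 1806.25 (the additive constant 24 does not affect variance).
E[M] = a·E[U] + b = 1.7·0 + 24 = 24.

Var[M] = 1806.25, E[M] = 24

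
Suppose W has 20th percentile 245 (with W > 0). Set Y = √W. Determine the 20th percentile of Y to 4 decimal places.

√W is increasing, so P_{20}(Y) = g(P_{20}(W)) ≈ 15.6525.

20th percentile of Y = 15.6525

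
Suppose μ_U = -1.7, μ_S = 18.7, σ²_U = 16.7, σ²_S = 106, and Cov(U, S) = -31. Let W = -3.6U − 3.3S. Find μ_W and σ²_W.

μ_W = -55.59, σ²_W = 634.212

μ_W = (-3.6)·μ_U + (-3.3)·μ_S = (-3.6)·(-1.7) + (-3.3)·18.7 = -55.59.
σ²_W = a²·σ²_U + b²·σ²_S + 2ab·Cov(U, S) with a = -3.6, b = -3.3.
= (-3.6)²·16.7 + (-3.3)²·106 + 2·(-3.6)·(-3.3)·(-31)
= 216.432 + 1154.34 + (-736.56) = 634.212.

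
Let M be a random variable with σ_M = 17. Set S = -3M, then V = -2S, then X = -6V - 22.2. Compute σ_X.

σ_X = 612

σ_S = |-3|·17 = 51.
σ_V = |-2|·51 = 102.
σ_X = |-6|·102 = 612.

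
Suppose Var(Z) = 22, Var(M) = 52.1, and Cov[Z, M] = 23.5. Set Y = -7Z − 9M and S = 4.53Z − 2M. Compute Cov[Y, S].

By bilinearity, Cov[Y, S] = ac·Var(Z) + bd·Var(M) + (ad+bc)·Cov[Z, M], with a=-7, b=-9, c=4.53, d=-2.
ac·Var(Z) = (-7)·4.53·22 = -697.62
bd·Var(M) = (-9)·(-2)·52.1 = 937.8
(ad+bc)·Cov[Z, M] = (-26.77)·23.5 = -629.095
Cov[Y, S] = -697.62 + 937.8 + (-629.095) = -388.915.

Cov[Y, S] = -388.915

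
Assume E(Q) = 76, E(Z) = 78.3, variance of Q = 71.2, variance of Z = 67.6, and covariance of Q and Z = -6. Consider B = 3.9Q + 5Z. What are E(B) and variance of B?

E(B) = 3.9·E(Q) + 5·E(Z) = 3.9·76 + 5·78.3 = 687.9.
variance of B = a²·variance of Q + b²·variance of Z + 2ab·covariance of Q and Z with a = 3.9, b = 5.
= 3.9²·71.2 + 5²·67.6 + 2·3.9·5·(-6)
= 1082.952 + 1690 + (-234) = 2538.952.

E(B) = 687.9, variance of B = 2538.952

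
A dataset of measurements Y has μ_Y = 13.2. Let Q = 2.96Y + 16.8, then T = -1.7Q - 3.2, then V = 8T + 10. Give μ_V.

μ_V = -775.4592

μ_Q = 2.96·13.2 + 16.8 = 55.872.
μ_T = (-1.7)·55.872 + (-3.2) = -98.1824.
μ_V = 8·(-98.1824) + 10 = -775.4592.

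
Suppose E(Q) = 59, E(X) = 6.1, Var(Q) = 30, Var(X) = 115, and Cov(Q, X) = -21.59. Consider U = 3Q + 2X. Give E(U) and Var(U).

E(U) = 189.2, Var(U) = 470.92

E(U) = 3·E(Q) + 2·E(X) = 3·59 + 2·6.1 = 189.2.
Var(U) = a²·Var(Q) + b²·Var(X) + 2ab·Cov(Q, X) with a = 3, b = 2.
= 3²·30 + 2²·115 + 2·3·2·(-21.59)
= 270 + 460 + (-259.08) = 470.92.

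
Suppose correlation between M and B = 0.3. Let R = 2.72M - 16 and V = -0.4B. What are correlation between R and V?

correlation between R and V = -0.3

Linear rescalings preserve |correlation|; the slopes 2.72 and -0.4 have opposite signs, so the correlation flips sign: correlation between R and V = −correlation between M and B = -0.3.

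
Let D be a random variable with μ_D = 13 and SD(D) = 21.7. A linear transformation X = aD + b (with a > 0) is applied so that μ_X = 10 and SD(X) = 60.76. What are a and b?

SD(X) = a·SD(D) (a > 0), so a = 60.76/21.7 = 2.8.
μ_X = a·μ_D + b, so b = 10 − 2.8·13 = -26.4.

a = 2.8, b = -26.4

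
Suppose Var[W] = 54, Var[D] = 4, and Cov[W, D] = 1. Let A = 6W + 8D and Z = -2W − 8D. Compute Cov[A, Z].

Cov[A, Z] = -968

By bilinearity, Cov[A, Z] = ac·Var[W] + bd·Var[D] + (ad+bc)·Cov[W, D], with a=6, b=8, c=-2, d=-8.
ac·Var[W] = 6·(-2)·54 = -648
bd·Var[D] = 8·(-8)·4 = -256
(ad+bc)·Cov[W, D] = (-64)·1 = -64
Cov[A, Z] = -648 + (-256) + (-64) = -968.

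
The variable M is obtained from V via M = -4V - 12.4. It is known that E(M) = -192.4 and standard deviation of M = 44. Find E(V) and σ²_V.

E(V) = 45, σ²_V = 121

From M = -4V - 12.4: E(M) = a·E(V) + b, so E(V) = (E(M) − b)/a = (-192.4 − (-12.4))/(-4) = 45.
σ²_M = 44² = 1936.
σ²_M = a²·σ²_V, so σ²_V = 1936/(-4)² = 121.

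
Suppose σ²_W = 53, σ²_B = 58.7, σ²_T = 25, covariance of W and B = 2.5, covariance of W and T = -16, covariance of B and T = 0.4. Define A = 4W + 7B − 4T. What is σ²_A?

σ²_A = 4753.9

σ²_A = a²·σ²_W + b²·σ²_B + c²·σ²_T + 2ab·covariance of W and B + 2ac·covariance of W and T + 2bc·covariance of B and T, with a = 4, b = 7, c = -4.
= 848 + 2876.3 + 400 + 140 + 512 + (-22.4)
= 4753.9.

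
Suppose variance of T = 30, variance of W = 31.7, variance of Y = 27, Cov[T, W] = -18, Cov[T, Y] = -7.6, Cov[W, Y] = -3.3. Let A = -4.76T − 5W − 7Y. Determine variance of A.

variance of A = 1200.964

variance of A = a²·variance of T + b²·variance of W + c²·variance of Y + 2ab·Cov[T, W] + 2ac·Cov[T, Y] + 2bc·Cov[W, Y], with a = -4.76, b = -5, c = -7.
= 679.728 + 792.5 + 1323 + (-856.8) + (-506.464) + (-231)
= 1200.964.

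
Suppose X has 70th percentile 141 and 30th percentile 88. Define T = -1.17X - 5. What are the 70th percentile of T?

Since a = -1.17 < 0 the transformation is decreasing, reversing order: the 70th percentile of T corresponds to the 30th percentile of X.
So P_{70}(T) = a·P_{30}(X) + b = (-1.17)·88 + (-5) = -107.96.

70th percentile of T = -107.96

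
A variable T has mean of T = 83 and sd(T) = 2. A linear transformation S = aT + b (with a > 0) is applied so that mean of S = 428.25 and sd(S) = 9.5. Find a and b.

sd(S) = a·sd(T) (a > 0), so a = 9.5/2 = 4.75.
mean of S = a·mean of T + b, so b = 428.25 − 4.75·83 = 34.

a = 4.75, b = 34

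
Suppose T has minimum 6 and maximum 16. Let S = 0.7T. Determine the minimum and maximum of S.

min(S) = 4.2, max(S) = 11.2

a = 0.7 > 0, so min(S) = a·min(T)+b = 0.7·6 = 4.2 and max(S) = 0.7·16 = 11.2.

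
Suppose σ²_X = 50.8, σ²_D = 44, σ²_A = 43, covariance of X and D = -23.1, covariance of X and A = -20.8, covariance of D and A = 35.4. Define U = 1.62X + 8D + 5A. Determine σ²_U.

σ²_U = a²·σ²_X + b²·σ²_D + c²·σ²_A + 2ab·covariance of X and D + 2ac·covariance of X and A + 2bc·covariance of D and A, with a = 1.62, b = 8, c = 5.
= 133.31952 + 2816 + 1075 + (-598.752) + (-336.96) + 2832
= 5920.60752.

σ²_U = 5920.60752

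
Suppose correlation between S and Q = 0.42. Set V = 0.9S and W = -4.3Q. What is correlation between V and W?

correlation between V and W = -0.42

Linear rescalings preserve |correlation|; the slopes 0.9 and -4.3 have opposite signs, so the correlation flips sign: correlation between V and W = −correlation between S and Q = -0.42.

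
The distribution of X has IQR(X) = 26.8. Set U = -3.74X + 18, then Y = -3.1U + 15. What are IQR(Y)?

IQR(Y) = 310.7192

IQR(U) = |-3.74|·26.8 = 100.232.
IQR(Y) = |-3.1|·100.232 = 310.7192.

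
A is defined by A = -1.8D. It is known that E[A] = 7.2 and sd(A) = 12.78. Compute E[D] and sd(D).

From A = -1.8D: E[A] = a·E[D] + b, so E[D] = (E[A] − b)/a = (7.2 − 0)/(-1.8) = -4.
sd(A) = |a|·sd(D), so sd(D) = 12.78/|-1.8| = 7.1.

E[D] = -4, sd(D) = 7.1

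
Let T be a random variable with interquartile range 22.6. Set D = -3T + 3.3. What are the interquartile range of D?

Under D = aT + b, IQR(D) = |a|·IQR(T) = |-3|·22.6 = 67.8 (shifts cancel; spread scales by |a|).

IQR(D) = 67.8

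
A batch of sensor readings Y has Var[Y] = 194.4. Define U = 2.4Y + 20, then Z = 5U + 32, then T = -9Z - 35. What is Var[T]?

Var[T] = 2267481.6

Var[U] = 2.4²·194.4 = 1119.744.
Var[Z] = 5²·1119.744 = 27993.6.
Var[T] = (-9)²·27993.6 = 2267481.6.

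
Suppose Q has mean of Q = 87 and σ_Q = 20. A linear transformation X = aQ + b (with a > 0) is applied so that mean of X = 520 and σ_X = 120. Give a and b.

a = 6, b = -2

σ_X = a·σ_Q (a > 0), so a = 120/20 = 6.
mean of X = a·mean of Q + b, so b = 520 − 6·87 = -2.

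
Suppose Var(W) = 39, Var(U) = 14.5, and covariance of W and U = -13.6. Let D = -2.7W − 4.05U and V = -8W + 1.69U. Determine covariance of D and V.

By bilinearity, covariance of D and V = ac·Var(W) + bd·Var(U) + (ad+bc)·covariance of W and U, with a=-2.7, b=-4.05, c=-8, d=1.69.
ac·Var(W) = (-2.7)·(-8)·39 = 842.4
bd·Var(U) = (-4.05)·1.69·14.5 = -99.24525
(ad+bc)·covariance of W and U = (27.837)·(-13.6) = -378.5832
covariance of D and V = 842.4 + (-99.24525) + (-378.5832) = 364.57155.

covariance of D and V = 364.57155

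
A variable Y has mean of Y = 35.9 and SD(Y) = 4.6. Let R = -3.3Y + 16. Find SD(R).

SD(R) = 15.18

R = -3.3Y + 16 is linear with a = -3.3, b = 16.
SD(R) = |a|·SD(Y) = |-3.3|·4.6 = 15.18.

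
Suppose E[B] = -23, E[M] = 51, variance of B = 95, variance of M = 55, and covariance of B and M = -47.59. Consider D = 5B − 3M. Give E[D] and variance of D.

E[D] = 5·E[B] + (-3)·E[M] = 5·(-23) + (-3)·51 = -268.
variance of D = a²·variance of B + b²·variance of M + 2ab·covariance of B and M with a = 5, b = -3.
= 5²·95 + (-3)²·55 + 2·5·(-3)·(-47.59)
= 2375 + 495 + 1427.7 = 4297.7.

E[D] = -268, variance of D = 4297.7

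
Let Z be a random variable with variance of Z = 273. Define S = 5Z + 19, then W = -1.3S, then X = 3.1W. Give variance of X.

variance of X = 110844.1425

variance of S = 5²·273 = 6825.
variance of W = (-1.3)²·6825 = 11534.25.
variance of X = 3.1²·11534.25 = 110844.1425.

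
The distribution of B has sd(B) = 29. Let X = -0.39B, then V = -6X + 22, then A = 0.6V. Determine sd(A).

sd(X) = |-0.39|·29 = 11.31.
sd(V) = |-6|·11.31 = 67.86.
sd(A) = |0.6|·67.86 = 40.716.

sd(A) = 40.716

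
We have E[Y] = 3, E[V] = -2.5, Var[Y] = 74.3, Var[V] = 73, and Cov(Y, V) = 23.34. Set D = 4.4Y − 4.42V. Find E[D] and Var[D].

E[D] = 24.25, Var[D] = 1956.77256

E[D] = 4.4·E[Y] + (-4.42)·E[V] = 4.4·3 + (-4.42)·(-2.5) = 24.25.
Var[D] = a²·Var[Y] + b²·Var[V] + 2ab·Cov(Y, V) with a = 4.4, b = -4.42.
= 4.4²·74.3 + (-4.42)²·73 + 2·4.4·(-4.42)·23.34
= 1438.448 + 1426.1572 + (-907.83264) = 1956.77256.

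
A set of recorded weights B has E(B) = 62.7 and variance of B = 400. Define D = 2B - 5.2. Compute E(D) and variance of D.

E(D) = 120.2, variance of D = 1600

D = 2B - 5.2 is linear with a = 2, b = -5.2.
E(D) = a·E(B) + b = 2·62.7 + (-5.2) = 120.2.
variance of D = a²·variance of B = 2²·400 = 1600 (the additive constant -5.2 does not affect variance).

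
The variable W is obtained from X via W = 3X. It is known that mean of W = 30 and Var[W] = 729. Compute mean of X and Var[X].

From W = 3X: mean of W = a·mean of X + b, so mean of X = (mean of W − b)/a = (30 − 0)/3 = 10.
Var[W] = a²·Var[X], so Var[X] = 729/3² = 81.

mean of X = 10, Var[X] = 81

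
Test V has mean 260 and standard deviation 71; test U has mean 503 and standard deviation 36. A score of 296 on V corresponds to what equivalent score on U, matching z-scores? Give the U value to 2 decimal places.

z = (296 − 260)/71 ≈ 0.507.
U = 503 + z·36 = 503 + (296 − 260)·36/71 ≈ 521.25.

U = 521.25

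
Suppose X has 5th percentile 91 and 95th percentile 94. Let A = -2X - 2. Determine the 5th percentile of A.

5th percentile of A = -190

Since a = -2 < 0 the transformation is decreasing, reversing order: the 5th percentile of A corresponds to the 95th percentile of X.
So P_{5}(A) = a·P_{95}(X) + b = (-2)·94 + (-2) = -190.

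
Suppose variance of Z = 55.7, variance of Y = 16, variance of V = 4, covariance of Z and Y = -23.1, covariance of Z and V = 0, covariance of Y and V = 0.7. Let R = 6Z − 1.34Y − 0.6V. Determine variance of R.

variance of R = a²·variance of Z + b²·variance of Y + c²·variance of V + 2ab·covariance of Z and Y + 2ac·covariance of Z and V + 2bc·covariance of Y and V, with a = 6, b = -1.34, c = -0.6.
= 2005.2 + 28.7296 + 1.44 + 371.448 + 0 + 1.1256
= 2407.9432.

variance of R = 2407.9432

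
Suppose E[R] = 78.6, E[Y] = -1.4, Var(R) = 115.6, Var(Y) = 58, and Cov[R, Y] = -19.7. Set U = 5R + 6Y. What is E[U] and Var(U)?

E[U] = 5·E[R] + 6·E[Y] = 5·78.6 + 6·(-1.4) = 384.6.
Var(U) = a²·Var(R) + b²·Var(Y) + 2ab·Cov[R, Y] with a = 5, b = 6.
= 5²·115.6 + 6²·58 + 2·5·6·(-19.7)
= 2890 + 2088 + (-1182) = 3796.

E[U] = 384.6, Var(U) = 3796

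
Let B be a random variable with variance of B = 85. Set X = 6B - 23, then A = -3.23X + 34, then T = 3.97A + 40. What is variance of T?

variance of T = 503161.5944466

variance of X = 6²·85 = 3060.
variance of A = (-3.23)²·3060 = 31924.674.
variance of T = 3.97²·31924.674 = 503161.5944466.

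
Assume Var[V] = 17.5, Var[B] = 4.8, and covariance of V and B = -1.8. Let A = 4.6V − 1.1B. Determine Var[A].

Var[A] = a²·Var[V] + b²·Var[B] + 2ab·covariance of V and B with a = 4.6, b = -1.1.
= 4.6²·17.5 + (-1.1)²·4.8 + 2·4.6·(-1.1)·(-1.8)
= 370.3 + 5.808 + 18.216 = 394.324.

Var[A] = 394.324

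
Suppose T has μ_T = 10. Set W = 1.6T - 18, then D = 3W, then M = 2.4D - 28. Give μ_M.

μ_W = 1.6·10 + (-18) = -2.
μ_D = 3·(-2) = -6.
μ_M = 2.4·(-6) + (-28) = -42.4.

μ_M = -42.4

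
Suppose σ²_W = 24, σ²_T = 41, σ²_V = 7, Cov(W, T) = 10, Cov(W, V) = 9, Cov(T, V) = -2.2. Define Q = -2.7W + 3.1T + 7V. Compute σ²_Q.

σ²_Q = 308.89

σ²_Q = a²·σ²_W + b²·σ²_T + c²·σ²_V + 2ab·Cov(W, T) + 2ac·Cov(W, V) + 2bc·Cov(T, V), with a = -2.7, b = 3.1, c = 7.
= 174.96 + 394.01 + 343 + (-167.4) + (-340.2) + (-95.48)
= 308.89.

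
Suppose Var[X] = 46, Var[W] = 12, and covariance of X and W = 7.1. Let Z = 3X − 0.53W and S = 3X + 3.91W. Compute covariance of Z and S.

covariance of Z and S = 461.1264

By bilinearity, covariance of Z and S = ac·Var[X] + bd·Var[W] + (ad+bc)·covariance of X and W, with a=3, b=-0.53, c=3, d=3.91.
ac·Var[X] = 3·3·46 = 414
bd·Var[W] = (-0.53)·3.91·12 = -24.8676
(ad+bc)·covariance of X and W = (10.14)·7.1 = 71.994
covariance of Z and S = 414 + (-24.8676) + 71.994 = 461.1264.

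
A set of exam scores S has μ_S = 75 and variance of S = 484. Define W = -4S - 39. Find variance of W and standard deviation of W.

W = -4S - 39 is linear with a = -4, b = -39.
variance of W = a²·variance of S = (-4)²·484 = 7744 (the additive constant -39 does not affect variance).
standard deviation of S = √484 = 22.
standard deviation of W = |a|·standard deviation of S = |-4|·22 = 88.

variance of W = 7744, standard deviation of W = 88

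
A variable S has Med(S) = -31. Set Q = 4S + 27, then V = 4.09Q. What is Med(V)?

Med(Q) = 4·(-31) + 27 = -97.
Med(V) = 4.09·(-97) = -396.73.

Med(V) = -396.73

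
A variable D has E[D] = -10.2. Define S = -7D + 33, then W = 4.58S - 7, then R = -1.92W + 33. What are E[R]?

E[R] = -871.61184

E[S] = (-7)·(-10.2) + 33 = 104.4.
E[W] = 4.58·104.4 + (-7) = 471.152.
E[R] = (-1.92)·471.152 + 33 = -871.61184.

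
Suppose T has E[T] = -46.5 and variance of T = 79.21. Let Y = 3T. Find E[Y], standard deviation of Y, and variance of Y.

E[Y] = -139.5, standard deviation of Y = 26.7, variance of Y = 712.89

Y = 3T is linear with a = 3, b = 0.
E[Y] = a·E[T] + b = 3·(-46.5) = -139.5.
standard deviation of T = √79.21 = 8.9.
standard deviation of Y = |a|·standard deviation of T = |3|·8.9 = 26.7.
variance of Y = a²·variance of T = 3²·79.21 = 712.89.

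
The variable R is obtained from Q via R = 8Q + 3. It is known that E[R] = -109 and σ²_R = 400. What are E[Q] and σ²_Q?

E[Q] = -14, σ²_Q = 6.25

From R = 8Q + 3: E[R] = a·E[Q] + b, so E[Q] = (E[R] − b)/a = (-109 − 3)/8 = -14.
σ²_R = a²·σ²_Q, so σ²_Q = 400/8² = 6.25.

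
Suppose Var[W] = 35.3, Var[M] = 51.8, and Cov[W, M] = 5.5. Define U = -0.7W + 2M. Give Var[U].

Var[U] = 209.097

Var[U] = a²·Var[W] + b²·Var[M] + 2ab·Cov[W, M] with a = -0.7, b = 2.
= (-0.7)²·35.3 + 2²·51.8 + 2·(-0.7)·2·5.5
= 17.297 + 207.2 + (-15.4) = 209.097.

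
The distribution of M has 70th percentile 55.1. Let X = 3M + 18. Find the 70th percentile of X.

70th percentile of X = 183.3

Since a = 3 > 0 the transformation is increasing, so the 70th percentile of X = a·(P_{70} of M) + b = 3·55.1 + 18 = 183.3.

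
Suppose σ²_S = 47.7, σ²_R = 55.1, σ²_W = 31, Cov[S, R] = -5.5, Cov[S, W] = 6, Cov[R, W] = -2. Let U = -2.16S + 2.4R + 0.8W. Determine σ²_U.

σ²_U = 588.37312

σ²_U = a²·σ²_S + b²·σ²_R + c²·σ²_W + 2ab·Cov[S, R] + 2ac·Cov[S, W] + 2bc·Cov[R, W], with a = -2.16, b = 2.4, c = 0.8.
= 222.54912 + 317.376 + 19.84 + 57.024 + (-20.736) + (-7.68)
= 588.37312.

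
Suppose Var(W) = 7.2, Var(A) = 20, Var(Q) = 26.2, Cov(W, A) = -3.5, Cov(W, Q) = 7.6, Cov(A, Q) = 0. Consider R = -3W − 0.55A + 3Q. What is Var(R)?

Var(R) = a²·Var(W) + b²·Var(A) + c²·Var(Q) + 2ab·Cov(W, A) + 2ac·Cov(W, Q) + 2bc·Cov(A, Q), with a = -3, b = -0.55, c = 3.
= 64.8 + 6.05 + 235.8 + (-11.55) + (-136.8) + 0
= 158.3.

Var(R) = 158.3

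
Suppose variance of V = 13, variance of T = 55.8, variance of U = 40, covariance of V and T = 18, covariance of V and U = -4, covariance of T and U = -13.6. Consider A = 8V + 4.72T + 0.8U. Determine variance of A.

variance of A = a²·variance of V + b²·variance of T + c²·variance of U + 2ab·covariance of V and T + 2ac·covariance of V and U + 2bc·covariance of T and U, with a = 8, b = 4.72, c = 0.8.
= 832 + 1243.13472 + 25.6 + 1359.36 + (-51.2) + (-102.7072)
= 3306.18752.

variance of A = 3306.18752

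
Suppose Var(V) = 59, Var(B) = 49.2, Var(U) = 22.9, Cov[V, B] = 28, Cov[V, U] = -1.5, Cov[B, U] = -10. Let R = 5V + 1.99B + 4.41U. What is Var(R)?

Var(R) = 2430.73041

Var(R) = a²·Var(V) + b²·Var(B) + c²·Var(U) + 2ab·Cov[V, B] + 2ac·Cov[V, U] + 2bc·Cov[B, U], with a = 5, b = 1.99, c = 4.41.
= 1475 + 194.83692 + 445.36149 + 557.2 + (-66.15) + (-175.518)
= 2430.73041.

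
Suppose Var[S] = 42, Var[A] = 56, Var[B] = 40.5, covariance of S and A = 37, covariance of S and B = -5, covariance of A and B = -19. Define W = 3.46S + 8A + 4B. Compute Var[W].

Var[W] = 5428.7272

Var[W] = a²·Var[S] + b²·Var[A] + c²·Var[B] + 2ab·covariance of S and A + 2ac·covariance of S and B + 2bc·covariance of A and B, with a = 3.46, b = 8, c = 4.
= 502.8072 + 3584 + 648 + 2048.32 + (-138.4) + (-1216)
= 5428.7272.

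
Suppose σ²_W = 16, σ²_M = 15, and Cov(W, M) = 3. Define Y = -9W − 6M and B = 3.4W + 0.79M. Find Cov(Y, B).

Cov(Y, B) = -643.23

By bilinearity, Cov(Y, B) = ac·σ²_W + bd·σ²_M + (ad+bc)·Cov(W, M), with a=-9, b=-6, c=3.4, d=0.79.
ac·σ²_W = (-9)·3.4·16 = -489.6
bd·σ²_M = (-6)·0.79·15 = -71.1
(ad+bc)·Cov(W, M) = (-27.51)·3 = -82.53
Cov(Y, B) = -489.6 + (-71.1) + (-82.53) = -643.23.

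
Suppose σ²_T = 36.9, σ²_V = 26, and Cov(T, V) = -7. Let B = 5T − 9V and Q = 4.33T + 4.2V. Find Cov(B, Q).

By bilinearity, Cov(B, Q) = ac·σ²_T + bd·σ²_V + (ad+bc)·Cov(T, V), with a=5, b=-9, c=4.33, d=4.2.
ac·σ²_T = 5·4.33·36.9 = 798.885
bd·σ²_V = (-9)·4.2·26 = -982.8
(ad+bc)·Cov(T, V) = (-17.97)·(-7) = 125.79
Cov(B, Q) = 798.885 + (-982.8) + 125.79 = -58.125.

Cov(B, Q) = -58.125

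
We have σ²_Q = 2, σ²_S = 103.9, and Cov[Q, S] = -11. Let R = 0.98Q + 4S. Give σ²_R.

σ²_R = 1578.0808

σ²_R = a²·σ²_Q + b²·σ²_S + 2ab·Cov[Q, S] with a = 0.98, b = 4.
= 0.98²·2 + 4²·103.9 + 2·0.98·4·(-11)
= 1.9208 + 1662.4 + (-86.24) = 1578.0808.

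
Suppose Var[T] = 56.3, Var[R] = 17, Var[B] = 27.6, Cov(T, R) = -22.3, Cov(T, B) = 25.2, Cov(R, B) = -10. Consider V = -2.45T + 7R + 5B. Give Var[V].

Var[V] = 1308.43075

Var[V] = a²·Var[T] + b²·Var[R] + c²·Var[B] + 2ab·Cov(T, R) + 2ac·Cov(T, B) + 2bc·Cov(R, B), with a = -2.45, b = 7, c = 5.
= 337.94075 + 833 + 690 + 764.89 + (-617.4) + (-700)
= 1308.43075.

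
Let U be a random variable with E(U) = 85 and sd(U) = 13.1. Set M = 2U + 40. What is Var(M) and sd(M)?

M = 2U + 40 is linear with a = 2, b = 40.
Var(U) = 13.1² = 171.61.
Var(M) = a²·Var(U) = 2²·171.61 = 686.44 (the additive constant 40 does not affect variance).
sd(M) = |a|·sd(U) = |2|·13.1 = 26.2.

Var(M) = 686.44, sd(M) = 26.2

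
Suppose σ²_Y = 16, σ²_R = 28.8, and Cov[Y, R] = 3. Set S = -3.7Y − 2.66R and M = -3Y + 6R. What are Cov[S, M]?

Cov[S, M] = -324.708

By bilinearity, Cov[S, M] = ac·σ²_Y + bd·σ²_R + (ad+bc)·Cov[Y, R], with a=-3.7, b=-2.66, c=-3, d=6.
ac·σ²_Y = (-3.7)·(-3)·16 = 177.6
bd·σ²_R = (-2.66)·6·28.8 = -459.648
(ad+bc)·Cov[Y, R] = (-14.22)·3 = -42.66
Cov[S, M] = 177.6 + (-459.648) + (-42.66) = -324.708.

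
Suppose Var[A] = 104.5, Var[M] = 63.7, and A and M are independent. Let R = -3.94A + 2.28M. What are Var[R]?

Var[R] = a²·Var[A] + b²·Var[M] + 2ab·covariance of A and M with a = -3.94, b = 2.28.
Independence gives covariance of A and M = 0.
= (-3.94)²·104.5 + 2.28²·63.7 + 2·(-3.94)·2.28·0
= 1622.2162 + 331.13808 + 0 = 1953.35428.

Var[R] = 1953.35428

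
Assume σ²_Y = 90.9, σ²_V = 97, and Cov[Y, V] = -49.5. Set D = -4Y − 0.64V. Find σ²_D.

σ²_D = 1240.6912

σ²_D = a²·σ²_Y + b²·σ²_V + 2ab·Cov[Y, V] with a = -4, b = -0.64.
= (-4)²·90.9 + (-0.64)²·97 + 2·(-4)·(-0.64)·(-49.5)
= 1454.4 + 39.7312 + (-253.44) = 1240.6912.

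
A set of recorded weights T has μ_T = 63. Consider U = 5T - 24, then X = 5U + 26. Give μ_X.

μ_X = 1481

μ_U = 5·63 + (-24) = 291.
μ_X = 5·291 + 26 = 1481.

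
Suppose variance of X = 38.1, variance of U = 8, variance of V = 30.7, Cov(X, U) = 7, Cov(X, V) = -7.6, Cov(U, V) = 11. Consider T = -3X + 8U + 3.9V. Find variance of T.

variance of T = 1850.087

variance of T = a²·variance of X + b²·variance of U + c²·variance of V + 2ab·Cov(X, U) + 2ac·Cov(X, V) + 2bc·Cov(U, V), with a = -3, b = 8, c = 3.9.
= 342.9 + 512 + 466.947 + (-336) + 177.84 + 686.4
= 1850.087.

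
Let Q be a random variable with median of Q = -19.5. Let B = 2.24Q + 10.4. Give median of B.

median of B = -33.28

A linear map preserves order up to sign, so median of B = a·median of Q + b = 2.24·(-19.5) + 10.4 = -33.28.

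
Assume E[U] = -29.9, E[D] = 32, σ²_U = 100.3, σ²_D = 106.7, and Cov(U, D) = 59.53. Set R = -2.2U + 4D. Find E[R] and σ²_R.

E[R] = 193.78, σ²_R = 1144.924

E[R] = (-2.2)·E[U] + 4·E[D] = (-2.2)·(-29.9) + 4·32 = 193.78.
σ²_R = a²·σ²_U + b²·σ²_D + 2ab·Cov(U, D) with a = -2.2, b = 4.
= (-2.2)²·100.3 + 4²·106.7 + 2·(-2.2)·4·59.53
= 485.452 + 1707.2 + (-1047.728) = 1144.924.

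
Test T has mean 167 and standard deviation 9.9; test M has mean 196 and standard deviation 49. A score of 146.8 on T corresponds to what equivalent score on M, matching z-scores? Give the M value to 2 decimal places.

M = 96.02

z = (146.8 − 167)/9.9 ≈ -2.0404.
M = 196 + z·49 = 196 + (146.8 − 167)·49/9.9 ≈ 96.02.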